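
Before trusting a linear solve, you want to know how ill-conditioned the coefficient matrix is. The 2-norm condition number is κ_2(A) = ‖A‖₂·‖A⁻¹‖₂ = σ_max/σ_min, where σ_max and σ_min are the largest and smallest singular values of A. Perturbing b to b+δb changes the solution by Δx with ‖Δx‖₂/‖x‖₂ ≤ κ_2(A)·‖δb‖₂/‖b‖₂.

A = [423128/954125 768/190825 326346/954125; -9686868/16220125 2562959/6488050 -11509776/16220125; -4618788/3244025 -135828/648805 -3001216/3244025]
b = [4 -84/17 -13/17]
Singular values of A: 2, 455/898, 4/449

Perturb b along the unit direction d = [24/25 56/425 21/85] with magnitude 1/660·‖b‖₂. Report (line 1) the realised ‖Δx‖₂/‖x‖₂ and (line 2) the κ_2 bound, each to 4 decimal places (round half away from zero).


largest singular value 2, smallest 4/449
κ_2(A) = 2 / (4/449) = 224.5000
κ_2(A)·‖δb‖/‖b‖ = 0.3402
solve Ax = b  →  x = [-178.9084 151.5048 241.8779]
2-norm of b is 6.4031; of x, 336.8485
re-solving with b+δb shifts x by Δx of norm 1.0890
relative error = 0.0032
so the bound overstates the realised error by a factor of ≈ 105.2138 (computed from the unrounded values)

0.0032
0.3402


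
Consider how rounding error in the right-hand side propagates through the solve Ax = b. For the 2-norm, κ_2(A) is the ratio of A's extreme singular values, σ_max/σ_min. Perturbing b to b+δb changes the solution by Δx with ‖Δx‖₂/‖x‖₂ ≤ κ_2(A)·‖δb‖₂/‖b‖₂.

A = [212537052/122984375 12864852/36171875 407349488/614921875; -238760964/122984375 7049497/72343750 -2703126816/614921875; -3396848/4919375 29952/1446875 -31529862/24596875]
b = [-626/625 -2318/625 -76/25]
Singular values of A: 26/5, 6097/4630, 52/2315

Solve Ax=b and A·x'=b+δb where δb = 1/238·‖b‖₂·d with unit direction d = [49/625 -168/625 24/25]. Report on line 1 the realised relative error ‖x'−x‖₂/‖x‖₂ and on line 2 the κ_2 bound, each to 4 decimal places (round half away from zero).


largest singular value 26/5, smallest 52/2315
condition number: (26/5) ÷ (52/2315) = 231.5000
κ_2(A)·‖δb‖/‖b‖ = 0.9727
solve Ax = b  →  x = [21.0732 -85.9022 -10.3673]
‖b‖₂ = 4.8990 and ‖x‖₂ = 89.0547
Δx = A⁻¹·δb where δb = 1/238·4.8990·d; ‖Δx‖ = 0.9164
dividing the unrounded norms, ‖Δx‖/‖x‖ = 0.0103
realised/bound (from unrounded values) ≈ 0.0106

0.0103
0.9727


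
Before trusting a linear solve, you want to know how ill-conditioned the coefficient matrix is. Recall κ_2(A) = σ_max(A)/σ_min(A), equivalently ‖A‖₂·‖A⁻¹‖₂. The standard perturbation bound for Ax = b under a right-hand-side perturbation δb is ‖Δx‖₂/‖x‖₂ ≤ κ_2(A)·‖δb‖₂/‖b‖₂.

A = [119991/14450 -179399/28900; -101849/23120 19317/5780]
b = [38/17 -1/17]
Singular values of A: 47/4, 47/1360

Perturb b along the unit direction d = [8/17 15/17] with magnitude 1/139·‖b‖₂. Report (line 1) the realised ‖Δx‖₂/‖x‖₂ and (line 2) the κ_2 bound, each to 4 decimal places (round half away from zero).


0.0161
2.4460

from the listed singular values, σ₁ = 47/4, σ_n = 47/1360
κ = σ_max/σ_min = (47/4)/(47/1360) = 340.0000
worst-case relative error ≤ 340.0000 × 1/139 = 2.4460
solve Ax = b  →  x = [17.4979 23.0468]
2-norm of b is 2.2361; of x, 28.9367
with δb = [0.0076 0.0142], A·Δx = δb → ‖Δx‖ = 0.4655
dividing the unrounded norms, ‖Δx‖/‖x‖ = 0.0161
tightness: 0.0161 against a bound of 2.4460 (unrounded ratio ≈ 0.0066)


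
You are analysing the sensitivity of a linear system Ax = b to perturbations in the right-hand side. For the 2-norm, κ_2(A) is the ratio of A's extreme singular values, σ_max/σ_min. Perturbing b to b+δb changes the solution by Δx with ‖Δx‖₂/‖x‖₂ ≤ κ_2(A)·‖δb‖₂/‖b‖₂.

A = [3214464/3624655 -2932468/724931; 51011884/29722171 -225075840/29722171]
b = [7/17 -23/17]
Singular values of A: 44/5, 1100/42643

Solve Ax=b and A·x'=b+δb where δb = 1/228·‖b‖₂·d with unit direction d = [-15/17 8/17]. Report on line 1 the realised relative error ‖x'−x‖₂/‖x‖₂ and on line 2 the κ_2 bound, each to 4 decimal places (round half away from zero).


0.0062
1.4962

from the listed singular values, σ₁ = 44/5, σ_n = 1100/42643
κ = σ_max/σ_min = (44/5)/(1100/42643) = 341.1440
worst-case relative error ≤ 341.1440 × 1/228 = 1.4962
solve Ax = b  →  x = [-37.8458 -8.3988]
2-norm of b is 1.4142; of x, 38.7665
with δb = [-0.0055 0.0029], A·Δx = δb → ‖Δx‖ = 0.2405
relative error = 0.0062
so the bound overstates the realised error by a factor of ≈ 241.2263 (computed from the unrounded values)


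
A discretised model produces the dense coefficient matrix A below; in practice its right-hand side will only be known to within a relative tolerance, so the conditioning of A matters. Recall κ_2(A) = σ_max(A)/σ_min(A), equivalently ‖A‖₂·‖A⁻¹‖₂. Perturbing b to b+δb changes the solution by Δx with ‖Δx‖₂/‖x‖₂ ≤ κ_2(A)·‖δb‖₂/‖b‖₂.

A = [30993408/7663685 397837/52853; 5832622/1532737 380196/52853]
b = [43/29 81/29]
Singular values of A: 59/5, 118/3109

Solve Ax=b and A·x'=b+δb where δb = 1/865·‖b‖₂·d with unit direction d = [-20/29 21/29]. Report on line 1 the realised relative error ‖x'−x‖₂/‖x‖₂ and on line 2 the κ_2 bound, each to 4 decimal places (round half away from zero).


from the listed singular values, σ₁ = 59/5, σ_n = 118/3109
κ = σ_max/σ_min = (59/5)/(118/3109) = 310.9000
perturbation bound = 310.9000·1/865 = 0.3594
solve Ax = b  →  x = [-23.1281 12.6231]
2-norm of b is 3.1623; of x, 26.3487
re-solving with b+δb shifts x by Δx of norm 0.0963
relative error = 0.0037
realised/bound (from unrounded values) ≈ 0.0102

0.0037
0.3594


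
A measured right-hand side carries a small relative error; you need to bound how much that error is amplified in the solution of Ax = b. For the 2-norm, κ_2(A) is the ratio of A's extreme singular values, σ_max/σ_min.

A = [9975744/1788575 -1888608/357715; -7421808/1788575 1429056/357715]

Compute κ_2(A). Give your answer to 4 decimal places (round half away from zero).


246.7000

M = AᵀA = [6183948093696/127960021225 -1177857967104/25592004245; -1177857967104/25592004245 224361649152/5118400849]. tr(M)=14022579456/152152225, det(M)=21233664/152152225
solving λ² − 14022579456/152152225·λ + 21233664/152152225 = 0 gives λ = 2304/25, 9216/6086089
κ = σ_max/σ_min = (48/5)/(96/2467) = 246.7000


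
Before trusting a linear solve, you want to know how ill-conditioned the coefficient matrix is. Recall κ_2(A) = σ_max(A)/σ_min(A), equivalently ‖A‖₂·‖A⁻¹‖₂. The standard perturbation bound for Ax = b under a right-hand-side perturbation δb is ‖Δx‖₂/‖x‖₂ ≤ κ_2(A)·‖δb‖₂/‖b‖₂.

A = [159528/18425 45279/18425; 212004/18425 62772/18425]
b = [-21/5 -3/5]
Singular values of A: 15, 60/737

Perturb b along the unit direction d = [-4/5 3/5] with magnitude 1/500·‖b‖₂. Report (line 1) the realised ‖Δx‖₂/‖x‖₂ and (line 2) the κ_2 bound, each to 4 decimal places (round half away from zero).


σ_max = 15, σ_min = 60/737
κ = σ_max/σ_min = 15/(60/737) = 184.2500
bound on ‖Δx‖/‖x‖: κ·ε = 184.2500·1/500 = 0.3685
solve Ax = b  →  x = [-10.5100 35.3200]
2-norm of b is 4.2426; of x, 36.8505
re-solving with b+δb shifts x by Δx of norm 0.1042
relative error = 0.0028
realised/bound (from unrounded values) ≈ 0.0077

0.0028
0.3685


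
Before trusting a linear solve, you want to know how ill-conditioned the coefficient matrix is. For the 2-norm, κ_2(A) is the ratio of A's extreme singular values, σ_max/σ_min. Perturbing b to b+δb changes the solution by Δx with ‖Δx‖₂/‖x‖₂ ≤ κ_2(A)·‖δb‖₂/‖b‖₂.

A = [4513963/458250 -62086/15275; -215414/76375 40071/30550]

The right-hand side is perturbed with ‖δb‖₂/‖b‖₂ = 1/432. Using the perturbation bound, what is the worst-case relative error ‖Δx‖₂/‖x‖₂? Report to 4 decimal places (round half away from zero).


0.1958

M = AᵀA = [35274202969/335988900 -244919576/5599815; -244919576/5599815 27238993/1493284]. tr(M)=122494013/994050, det(M)=1874161/883600
eigenvalues of AᵀA: λ = (tr ± √(tr²−4·det))/2 = 12321/100, 1369/79524
κ_2(A) = √(λ_max/λ_min) = √((12321/100) / (1369/79524)) = 84.6000
κ_2(A)·‖δb‖/‖b‖ = 0.1958


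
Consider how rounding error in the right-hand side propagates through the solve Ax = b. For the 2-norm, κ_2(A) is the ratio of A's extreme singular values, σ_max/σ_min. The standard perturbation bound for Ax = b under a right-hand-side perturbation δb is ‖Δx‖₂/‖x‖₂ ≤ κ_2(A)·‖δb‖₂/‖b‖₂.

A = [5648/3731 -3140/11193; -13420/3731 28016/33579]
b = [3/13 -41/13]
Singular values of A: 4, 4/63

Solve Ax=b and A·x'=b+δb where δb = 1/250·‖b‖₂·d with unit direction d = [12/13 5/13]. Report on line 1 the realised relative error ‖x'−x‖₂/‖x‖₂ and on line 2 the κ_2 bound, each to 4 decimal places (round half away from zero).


largest singular value 4, smallest 4/63
condition number: 4 ÷ (4/63) = 63.0000
perturbation bound = 63.0000·1/250 = 0.2520
solve Ax = b  →  x = [-2.7256 -15.5305]
‖b‖ = 3.1623, ‖x‖ = 15.7678
with δb = [0.0117 0.0049], A·Δx = δb → ‖Δx‖ = 0.1992
relative error = 0.0126
tightness: 0.0126 against a bound of 0.2520 (unrounded ratio ≈ 0.0501)

0.0126
0.2520


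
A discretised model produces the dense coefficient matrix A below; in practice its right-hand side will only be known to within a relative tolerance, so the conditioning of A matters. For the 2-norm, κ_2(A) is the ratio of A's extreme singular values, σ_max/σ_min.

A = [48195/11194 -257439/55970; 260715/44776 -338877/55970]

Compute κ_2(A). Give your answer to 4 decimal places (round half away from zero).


AᵀA = [105136439625/2004890176 -27595881495/501222544; -27595881495/501222544 3622249197/62652818]; tr = 262839969/2383936, det = 4862025/9535744
eigenvalues of AᵀA: λ = (tr ± √(tr²−4·det))/2 = 441/4, 11025/2383936
σ_max=√(441/4)=(21/2), σ_min=√(11025/2383936)=(105/1544) → κ = 154.4000

154.4000


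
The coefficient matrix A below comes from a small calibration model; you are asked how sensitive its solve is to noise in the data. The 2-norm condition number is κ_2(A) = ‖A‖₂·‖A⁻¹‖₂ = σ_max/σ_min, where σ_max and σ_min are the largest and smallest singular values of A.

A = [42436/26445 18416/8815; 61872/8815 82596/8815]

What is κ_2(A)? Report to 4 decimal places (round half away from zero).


M = AᵀA = [21566992/416025 9585152/138675; 9585152/138675 4260112/46225]. tr(M)=2396320/16641, det(M)=256/1849
eigenvalues of AᵀA: λ = (tr ± √(tr²−4·det))/2 = 144, 16/16641
κ_2(A) = √(λ_max/λ_min) = √(144 / (16/16641)) = 387.0000

387.0000


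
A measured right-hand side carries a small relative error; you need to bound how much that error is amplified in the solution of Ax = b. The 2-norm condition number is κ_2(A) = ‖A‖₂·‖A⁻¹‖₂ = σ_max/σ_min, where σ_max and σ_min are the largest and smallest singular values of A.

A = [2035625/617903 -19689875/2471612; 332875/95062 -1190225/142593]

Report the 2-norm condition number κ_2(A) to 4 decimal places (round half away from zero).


M = AᵀA = [41975328125/1815952996 -302209159375/5447858988; -302209159375/5447858988 8703689805625/65374307856]. tr(M)=60442613125/386830224, det(M)=244140625/1547320896
eigenvalues of AᵀA: λ = (tr ± √(tr²−4·det))/2 = 625/4, 390625/386830224
σ_max=√(625/4)=(25/2), σ_min=√(390625/386830224)=(625/19668) → κ = 393.3600

393.3600


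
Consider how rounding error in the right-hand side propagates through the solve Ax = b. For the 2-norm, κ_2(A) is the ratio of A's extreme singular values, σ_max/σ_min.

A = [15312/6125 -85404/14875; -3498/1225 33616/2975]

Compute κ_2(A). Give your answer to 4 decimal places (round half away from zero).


M = AᵀA = [540357444/37515625 -249848544/5359375; -249848544/5359375 122992144/765625]. tr(M)=10507156/60025, det(M)=8433216/60025
eigenvalues of AᵀA: λ = (tr ± √(tr²−4·det))/2 = 4356/25, 1936/2401
κ = σ_max/σ_min = (66/5)/(44/49) = 14.7000

14.7000


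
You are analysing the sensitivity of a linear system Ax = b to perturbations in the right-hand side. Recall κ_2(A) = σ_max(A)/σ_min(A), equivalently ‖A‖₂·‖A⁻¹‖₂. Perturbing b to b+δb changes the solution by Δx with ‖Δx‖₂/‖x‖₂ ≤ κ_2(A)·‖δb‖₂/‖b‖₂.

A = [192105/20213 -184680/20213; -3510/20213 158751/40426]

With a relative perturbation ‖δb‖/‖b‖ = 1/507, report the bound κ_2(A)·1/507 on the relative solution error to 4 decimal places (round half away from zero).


form AᵀA = [21961125/243049 -21271005/243049; -21271005/243049 96150321/972196] with trace 218781/1156 and determinant 1476225/1156
eigenvalues of AᵀA: λ = (tr ± √(tr²−4·det))/2 = 729/4, 2025/289
κ_2(A) = √(λ_max/λ_min) = √((729/4) / (2025/289)) = 5.1000
worst-case relative error ≤ 5.1000 × 1/507 = 0.0101

0.0101


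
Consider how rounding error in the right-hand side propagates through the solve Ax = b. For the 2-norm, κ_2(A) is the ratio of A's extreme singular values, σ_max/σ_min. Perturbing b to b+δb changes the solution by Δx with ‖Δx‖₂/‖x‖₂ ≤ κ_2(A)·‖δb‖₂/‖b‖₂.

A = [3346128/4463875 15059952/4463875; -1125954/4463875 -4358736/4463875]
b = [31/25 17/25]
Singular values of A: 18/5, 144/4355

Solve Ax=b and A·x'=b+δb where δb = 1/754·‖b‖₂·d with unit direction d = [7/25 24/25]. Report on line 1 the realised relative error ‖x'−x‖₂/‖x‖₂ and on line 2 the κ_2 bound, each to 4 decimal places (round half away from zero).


σ_max = 18/5, σ_min = 144/4355
condition number: (18/5) ÷ (144/4355) = 108.8750
perturbation bound = 108.8750·1/754 = 0.1444
solve Ax = b  →  x = [-29.4444 6.9097]
‖b‖ = 1.4142, ‖x‖ = 30.2443
δb = ε·‖b‖·d = [0.0005 0.0018]; solving A·Δx = δb gives ‖Δx‖ = 0.0567
realised ‖Δx‖/‖x‖ = 0.0019
tightness: 0.0019 against a bound of 0.1444 (unrounded ratio ≈ 0.0130)

0.0019
0.1444


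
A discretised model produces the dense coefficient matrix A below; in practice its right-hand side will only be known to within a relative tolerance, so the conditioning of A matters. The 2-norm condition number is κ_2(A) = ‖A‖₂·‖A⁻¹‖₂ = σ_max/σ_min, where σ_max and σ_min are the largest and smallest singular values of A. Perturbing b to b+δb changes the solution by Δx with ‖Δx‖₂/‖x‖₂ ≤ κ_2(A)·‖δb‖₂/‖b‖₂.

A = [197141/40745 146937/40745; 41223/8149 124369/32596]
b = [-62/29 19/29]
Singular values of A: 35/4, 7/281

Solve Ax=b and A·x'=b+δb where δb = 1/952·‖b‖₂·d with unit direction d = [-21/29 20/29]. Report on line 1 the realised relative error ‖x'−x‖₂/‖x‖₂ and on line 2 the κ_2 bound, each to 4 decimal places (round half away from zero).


0.0012
0.3690

σ_max = 35/4, σ_min = 7/281
κ_2(A) = (35/4) / (7/281) = 351.2500
worst-case relative error ≤ 351.2500 × 1/952 = 0.3690
solve Ax = b  →  x = [-48.2629 64.1600]
2-norm of b is 2.2361; of x, 80.2858
with δb = [-0.0017 0.0016], A·Δx = δb → ‖Δx‖ = 0.0943
realised ‖Δx‖/‖x‖ = 0.0012
tightness: 0.0012 against a bound of 0.3690 (unrounded ratio ≈ 0.0032)


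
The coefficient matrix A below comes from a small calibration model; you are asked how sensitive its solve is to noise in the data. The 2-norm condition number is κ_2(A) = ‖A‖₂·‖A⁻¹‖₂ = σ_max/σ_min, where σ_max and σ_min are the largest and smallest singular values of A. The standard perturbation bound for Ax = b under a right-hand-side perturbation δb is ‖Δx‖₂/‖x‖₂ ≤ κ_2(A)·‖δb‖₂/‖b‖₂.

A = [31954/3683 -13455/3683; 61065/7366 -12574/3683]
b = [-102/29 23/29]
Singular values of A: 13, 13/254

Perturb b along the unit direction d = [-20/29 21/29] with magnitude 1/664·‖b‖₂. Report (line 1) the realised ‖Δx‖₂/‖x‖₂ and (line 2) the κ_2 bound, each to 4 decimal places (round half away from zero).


0.0018
0.3825

from the listed singular values, σ₁ = 13, σ_n = 13/254
κ = σ_max/σ_min = 13/(13/254) = 254.0000
bound on ‖Δx‖/‖x‖: κ·ε = 254.0000·1/664 = 0.3825
solve Ax = b  →  x = [22.4024 54.1657]
2-norm of b is 3.6056; of x, 58.6156
δb = ε·‖b‖·d = [-0.0037 0.0039]; solving A·Δx = δb gives ‖Δx‖ = 0.1061
dividing the unrounded norms, ‖Δx‖/‖x‖ = 0.0018
realised/bound (from unrounded values) ≈ 0.0047


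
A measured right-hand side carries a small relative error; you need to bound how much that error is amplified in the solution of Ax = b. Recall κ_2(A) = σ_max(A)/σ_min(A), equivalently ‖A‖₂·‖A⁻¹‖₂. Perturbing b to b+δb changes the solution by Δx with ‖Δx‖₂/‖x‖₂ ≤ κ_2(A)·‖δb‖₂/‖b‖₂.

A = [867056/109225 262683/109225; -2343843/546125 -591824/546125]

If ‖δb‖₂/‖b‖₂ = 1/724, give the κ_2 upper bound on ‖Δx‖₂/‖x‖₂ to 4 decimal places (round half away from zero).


M = AᵀA = [84042396841/1032015625 24502298688/1032015625; 24502298688/1032015625 7181019409/1032015625]. tr(M)=145957466/1651225, det(M)=4879681/1651225
λ_max, λ_min = (145957466/1651225 ± √21271352076104256/2726544000625)/2 = 2209/25, 2209/66049
κ_2(A) = √(λ_max/λ_min) = √((2209/25) / (2209/66049)) = 51.4000
bound on ‖Δx‖/‖x‖: κ·ε = 51.4000·1/724 = 0.0710

0.0710


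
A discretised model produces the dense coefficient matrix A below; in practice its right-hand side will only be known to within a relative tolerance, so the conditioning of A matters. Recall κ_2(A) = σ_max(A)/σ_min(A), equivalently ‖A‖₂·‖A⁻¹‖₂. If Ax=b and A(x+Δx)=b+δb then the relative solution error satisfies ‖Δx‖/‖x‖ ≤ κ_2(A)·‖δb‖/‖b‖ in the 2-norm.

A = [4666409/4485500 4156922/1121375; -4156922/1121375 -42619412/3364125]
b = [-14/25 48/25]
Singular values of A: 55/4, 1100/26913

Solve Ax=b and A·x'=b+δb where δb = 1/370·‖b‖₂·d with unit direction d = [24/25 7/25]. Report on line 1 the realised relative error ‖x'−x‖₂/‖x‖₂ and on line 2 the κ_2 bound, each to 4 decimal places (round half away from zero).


0.9092
0.9092

from the listed singular values, σ₁ = 55/4, σ_n = 1100/26913
κ_2(A) = (55/4) / (1100/26913) = 336.4125
κ_2(A)·‖δb‖/‖b‖ = 0.9092
solve Ax = b  →  x = [-0.0407 -0.1396]
2-norm of b is 2.0000; of x, 0.1455
Δx = A⁻¹·δb where δb = 1/370·2.0000·d; ‖Δx‖ = 0.1323
relative error = 0.9092
tightness: 0.9092 against a bound of 0.9092; the bound is attained (ratio 1)


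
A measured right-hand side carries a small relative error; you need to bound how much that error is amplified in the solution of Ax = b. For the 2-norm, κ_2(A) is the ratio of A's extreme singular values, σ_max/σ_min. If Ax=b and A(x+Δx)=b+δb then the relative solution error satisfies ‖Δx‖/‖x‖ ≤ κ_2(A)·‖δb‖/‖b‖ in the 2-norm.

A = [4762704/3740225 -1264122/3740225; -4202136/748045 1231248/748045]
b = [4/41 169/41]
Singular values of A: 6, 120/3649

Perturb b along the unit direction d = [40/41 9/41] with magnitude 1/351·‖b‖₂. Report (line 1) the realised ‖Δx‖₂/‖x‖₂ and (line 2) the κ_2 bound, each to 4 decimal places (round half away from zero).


from the listed singular values, σ₁ = 6, σ_n = 120/3649
κ = σ_max/σ_min = 6/(120/3649) = 182.4500
perturbation bound = 182.4500·1/351 = 0.5198
solve Ax = b  →  x = [7.8743 29.3787]
‖b‖ = 4.1231, ‖x‖ = 30.4156
re-solving with b+δb shifts x by Δx of norm 0.3572
realised ‖Δx‖/‖x‖ = 0.0117
realised/bound (from unrounded values) ≈ 0.0226

0.0117
0.5198


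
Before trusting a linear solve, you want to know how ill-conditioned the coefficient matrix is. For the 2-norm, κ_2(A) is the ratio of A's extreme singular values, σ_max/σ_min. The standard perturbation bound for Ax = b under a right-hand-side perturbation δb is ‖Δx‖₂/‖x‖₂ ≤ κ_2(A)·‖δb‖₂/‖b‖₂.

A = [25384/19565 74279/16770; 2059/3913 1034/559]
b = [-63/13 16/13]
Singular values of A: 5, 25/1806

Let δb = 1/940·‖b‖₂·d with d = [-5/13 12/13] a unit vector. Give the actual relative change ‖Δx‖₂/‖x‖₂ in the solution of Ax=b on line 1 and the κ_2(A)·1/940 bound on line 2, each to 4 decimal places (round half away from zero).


largest singular value 5, smallest 25/1806
κ_2(A) = 5 / (25/1806) = 361.2000
perturbation bound = 361.2000·1/940 = 0.3843
solve Ax = b  →  x = [-208.2752 59.9136]
‖b‖₂ = 5.0000 and ‖x‖₂ = 216.7215
Δx = A⁻¹·δb where δb = 1/940·5.0000·d; ‖Δx‖ = 0.3843
relative error = 0.0018
realised/bound (from unrounded values) ≈ 0.0046

0.0018
0.3843


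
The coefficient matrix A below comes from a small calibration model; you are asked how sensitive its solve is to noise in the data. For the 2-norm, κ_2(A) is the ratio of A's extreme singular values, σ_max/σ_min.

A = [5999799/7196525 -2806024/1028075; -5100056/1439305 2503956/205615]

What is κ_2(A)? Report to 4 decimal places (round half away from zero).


AᵀA = [408246203521/30809025625 -199936630296/4401289375; -199936630296/4401289375 97929007696/628755625]; tr = 8330828129/49294441, det = 11424400/49294441
char-poly roots: 169 and 67600/49294441
κ_2(A) = √(λ_max/λ_min) = √(169 / (67600/49294441)) = 351.0500

351.0500


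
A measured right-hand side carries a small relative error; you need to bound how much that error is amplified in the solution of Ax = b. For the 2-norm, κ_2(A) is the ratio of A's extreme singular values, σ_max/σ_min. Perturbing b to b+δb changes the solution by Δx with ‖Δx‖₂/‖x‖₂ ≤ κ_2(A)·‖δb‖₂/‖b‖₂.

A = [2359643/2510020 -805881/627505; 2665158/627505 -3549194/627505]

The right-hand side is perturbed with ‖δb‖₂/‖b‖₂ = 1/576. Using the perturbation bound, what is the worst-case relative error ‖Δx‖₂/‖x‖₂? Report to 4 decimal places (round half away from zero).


0.6643

M = AᵀA = [70920279433/3747888400 -23639644611/936972100; -23639644611/936972100 7879965637/234243025]. tr(M)=7879989185/149915536, det(M)=707281/37478884
eigenvalues of AᵀA: λ = (tr ± √(tr²−4·det))/2 = 841/16, 3364/9369721
σ_max=√(841/16)=(29/4), σ_min=√(3364/9369721)=(58/3061) → κ = 382.6250
worst-case relative error ≤ 382.6250 × 1/576 = 0.6643


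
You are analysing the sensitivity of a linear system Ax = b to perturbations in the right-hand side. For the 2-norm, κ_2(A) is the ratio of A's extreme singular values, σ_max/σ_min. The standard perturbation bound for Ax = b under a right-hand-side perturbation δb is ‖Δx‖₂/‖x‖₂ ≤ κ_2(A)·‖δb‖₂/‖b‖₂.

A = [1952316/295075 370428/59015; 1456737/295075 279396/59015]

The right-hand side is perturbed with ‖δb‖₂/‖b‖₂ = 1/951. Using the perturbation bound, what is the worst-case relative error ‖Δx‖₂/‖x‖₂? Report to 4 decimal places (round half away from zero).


M = AᵀA = [237344818041/3482770225 45207960084/696554045; 45207960084/696554045 8611161120/139310809]. tr(M)=538197201/4141225, det(M)=467856/4141225
char-poly roots: 3249/25 and 144/165649
κ = σ_max/σ_min = (57/5)/(12/407) = 386.6500
perturbation bound = 386.6500·1/951 = 0.4066

0.4066


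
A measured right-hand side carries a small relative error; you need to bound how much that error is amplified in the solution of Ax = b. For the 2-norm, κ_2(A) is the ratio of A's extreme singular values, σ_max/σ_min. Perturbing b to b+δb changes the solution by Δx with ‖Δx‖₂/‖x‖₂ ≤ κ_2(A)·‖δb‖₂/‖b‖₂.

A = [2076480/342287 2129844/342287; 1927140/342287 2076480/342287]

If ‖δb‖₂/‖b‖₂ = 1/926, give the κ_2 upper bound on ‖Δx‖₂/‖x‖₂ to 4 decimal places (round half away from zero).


form AᵀA = [9542970000/139310809 10016939520/139310809; 10016939520/139310809 10520814096/139310809] with trace 23857056/165649 and determinant 518400/165649
solving λ² − 23857056/165649·λ + 518400/165649 = 0 gives λ = 144, 3600/165649
κ = σ_max/σ_min = 12/(60/407) = 81.4000
perturbation bound = 81.4000·1/926 = 0.0879

0.0879


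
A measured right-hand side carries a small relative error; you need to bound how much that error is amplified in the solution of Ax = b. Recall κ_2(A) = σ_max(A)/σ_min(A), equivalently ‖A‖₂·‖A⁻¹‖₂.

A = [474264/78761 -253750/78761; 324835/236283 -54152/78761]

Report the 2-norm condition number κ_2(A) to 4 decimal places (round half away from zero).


AᵀA = [1267016569/33212169 -225237320/11070723; -225237320/11070723 40048484/3690241]; tr = 5631325/114921, det = 9604/114921
char-poly roots: 49 and 196/114921
σ_max=√49=7, σ_min=√(196/114921)=(14/339) → κ = 169.5000

169.5000


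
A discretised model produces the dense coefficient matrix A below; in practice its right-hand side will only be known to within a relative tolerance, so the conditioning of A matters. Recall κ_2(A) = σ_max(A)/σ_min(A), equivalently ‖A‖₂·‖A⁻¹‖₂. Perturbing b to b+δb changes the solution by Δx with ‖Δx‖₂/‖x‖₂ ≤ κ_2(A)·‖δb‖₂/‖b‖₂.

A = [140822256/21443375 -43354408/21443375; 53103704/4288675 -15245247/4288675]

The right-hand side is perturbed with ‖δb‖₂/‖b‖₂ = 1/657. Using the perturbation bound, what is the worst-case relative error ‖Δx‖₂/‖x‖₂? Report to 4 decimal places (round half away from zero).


form AᵀA = [312563987017024/1591066890625 -91158279046632/1591066890625; -91158279046632/1591066890625 26609147388601/1591066890625] with trace 542677015049/2545707025 and determinant 7269949696/2545707025
solving λ² − 542677015049/2545707025·λ + 7269949696/2545707025 = 0 gives λ = 5329/25, 1364224/101828281
so κ_2 = √((5329/25) / (1364224/101828281)) = 126.1375
perturbation bound = 126.1375·1/657 = 0.1920

0.1920


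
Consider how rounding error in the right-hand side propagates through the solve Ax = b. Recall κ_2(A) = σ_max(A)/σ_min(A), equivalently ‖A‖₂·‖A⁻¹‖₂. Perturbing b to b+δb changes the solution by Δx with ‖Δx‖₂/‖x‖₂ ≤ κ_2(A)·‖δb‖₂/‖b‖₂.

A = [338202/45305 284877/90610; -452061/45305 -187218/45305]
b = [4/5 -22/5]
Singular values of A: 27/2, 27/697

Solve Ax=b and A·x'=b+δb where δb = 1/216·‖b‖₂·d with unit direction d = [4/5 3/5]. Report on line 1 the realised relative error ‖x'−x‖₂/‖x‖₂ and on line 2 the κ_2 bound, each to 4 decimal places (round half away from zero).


0.0104
1.6134

largest singular value 27/2, smallest 27/697
κ_2(A) = (27/2) / (27/697) = 348.5000
bound on ‖Δx‖/‖x‖: κ·ε = 348.5000·1/216 = 1.6134
solve Ax = b  →  x = [20.1311 -47.5442]
‖b‖ = 4.4721, ‖x‖ = 51.6305
Δx = A⁻¹·δb where δb = 1/216·4.4721·d; ‖Δx‖ = 0.5345
realised ‖Δx‖/‖x‖ = 0.0104
tightness: 0.0104 against a bound of 1.6134 (unrounded ratio ≈ 0.0064)


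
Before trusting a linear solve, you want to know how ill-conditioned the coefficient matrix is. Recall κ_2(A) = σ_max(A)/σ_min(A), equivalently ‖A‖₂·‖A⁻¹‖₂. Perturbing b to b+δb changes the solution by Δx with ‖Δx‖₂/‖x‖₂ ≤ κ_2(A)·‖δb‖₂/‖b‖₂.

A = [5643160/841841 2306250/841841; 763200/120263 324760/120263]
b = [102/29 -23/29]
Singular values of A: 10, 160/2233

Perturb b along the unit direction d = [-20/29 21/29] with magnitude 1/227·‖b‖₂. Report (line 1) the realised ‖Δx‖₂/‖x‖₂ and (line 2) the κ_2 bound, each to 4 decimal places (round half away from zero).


0.0053
0.6148

σ_max = 10, σ_min = 160/2233
κ = σ_max/σ_min = 10/(160/2233) = 139.5625
worst-case relative error ≤ 139.5625 × 1/227 = 0.6148
solve Ax = b  →  x = [16.2880 -38.5712]
‖b‖₂ = 3.6056 and ‖x‖₂ = 41.8692
re-solving with b+δb shifts x by Δx of norm 0.2217
relative error = 0.0053
realised/bound (from unrounded values) ≈ 0.0086


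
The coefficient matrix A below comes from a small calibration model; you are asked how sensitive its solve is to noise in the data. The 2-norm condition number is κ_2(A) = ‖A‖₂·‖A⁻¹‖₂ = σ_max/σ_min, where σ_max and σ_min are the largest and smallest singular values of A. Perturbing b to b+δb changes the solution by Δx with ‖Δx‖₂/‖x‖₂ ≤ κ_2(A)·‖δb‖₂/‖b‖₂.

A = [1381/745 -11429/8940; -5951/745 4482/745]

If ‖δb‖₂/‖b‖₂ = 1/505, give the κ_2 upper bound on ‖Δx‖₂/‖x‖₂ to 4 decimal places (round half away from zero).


0.2213

AᵀA = [37321562/555025 -335852033/6660300; -335852033/6660300 3023340697/79923600]; tr = 335905825/3196944, det = 2825761/3196944
λ_max, λ_min = (335905825/3196944 ± √112796588070233089/10220450939136)/2 = 1681/16, 1681/199809
κ_2(A) = √(λ_max/λ_min) = √((1681/16) / (1681/199809)) = 111.7500
perturbation bound = 111.7500·1/505 = 0.2213


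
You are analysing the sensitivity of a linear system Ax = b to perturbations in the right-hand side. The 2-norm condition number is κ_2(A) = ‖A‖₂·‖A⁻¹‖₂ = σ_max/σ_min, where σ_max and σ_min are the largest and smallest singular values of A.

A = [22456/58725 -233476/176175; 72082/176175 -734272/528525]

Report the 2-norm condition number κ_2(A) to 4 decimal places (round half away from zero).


364.5000

AᵀA = [11574628/36905625 -119041888/110716875; -119041888/110716875 1224440848/332150625]; tr = 2125780/531441, det = 64/531441
eigenvalues of AᵀA: λ = (tr ± √(tr²−4·det))/2 = 4, 16/531441
κ = σ_max/σ_min = 2/(4/729) = 364.5000


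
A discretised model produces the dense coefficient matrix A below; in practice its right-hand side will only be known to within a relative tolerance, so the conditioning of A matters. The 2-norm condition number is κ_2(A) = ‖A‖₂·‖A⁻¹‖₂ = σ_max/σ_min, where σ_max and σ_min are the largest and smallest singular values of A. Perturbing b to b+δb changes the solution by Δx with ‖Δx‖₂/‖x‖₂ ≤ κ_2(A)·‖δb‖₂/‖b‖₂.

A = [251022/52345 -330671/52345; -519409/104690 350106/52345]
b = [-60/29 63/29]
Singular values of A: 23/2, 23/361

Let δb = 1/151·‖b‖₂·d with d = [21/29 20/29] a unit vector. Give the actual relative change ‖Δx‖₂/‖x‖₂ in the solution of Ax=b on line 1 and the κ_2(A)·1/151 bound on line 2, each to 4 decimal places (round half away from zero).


σ_max = 23/2, σ_min = 23/361
κ = σ_max/σ_min = (23/2)/(23/361) = 180.5000
κ_2(A)·‖δb‖/‖b‖ = 1.1954
solve Ax = b  →  x = [-0.1565 0.2087]
‖b‖₂ = 3.0000 and ‖x‖₂ = 0.2609
Δx = A⁻¹·δb where δb = 1/151·3.0000·d; ‖Δx‖ = 0.3118
dividing the unrounded norms, ‖Δx‖/‖x‖ = 1.1954
so the bound is sharp here: realised error equals the bound

1.1954
1.1954


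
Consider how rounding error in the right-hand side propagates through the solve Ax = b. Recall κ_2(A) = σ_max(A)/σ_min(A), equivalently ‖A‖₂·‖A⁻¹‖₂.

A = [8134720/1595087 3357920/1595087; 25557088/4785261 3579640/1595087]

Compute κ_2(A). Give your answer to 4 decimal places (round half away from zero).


317.3250

M = AᵀA = [1484813046784/27227970081 206221630720/9075990027; 206221630720/9075990027 28643816000/3025330009]. tr(M)=10311286336/161112249, det(M)=6553600/161112249
solving λ² − 10311286336/161112249·λ + 6553600/161112249 = 0 gives λ = 64, 102400/161112249
κ = σ_max/σ_min = 8/(320/12693) = 317.3250


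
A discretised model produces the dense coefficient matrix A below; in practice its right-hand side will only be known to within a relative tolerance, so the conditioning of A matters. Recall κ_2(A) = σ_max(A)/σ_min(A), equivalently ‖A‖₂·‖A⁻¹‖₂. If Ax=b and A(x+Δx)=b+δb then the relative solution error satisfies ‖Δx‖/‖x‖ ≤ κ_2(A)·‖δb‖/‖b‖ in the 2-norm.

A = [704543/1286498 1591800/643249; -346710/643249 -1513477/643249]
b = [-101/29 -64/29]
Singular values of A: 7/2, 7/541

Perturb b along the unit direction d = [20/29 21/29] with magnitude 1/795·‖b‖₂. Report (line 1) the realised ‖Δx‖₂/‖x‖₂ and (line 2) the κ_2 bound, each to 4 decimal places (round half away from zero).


largest singular value 7/2, smallest 7/541
condition number: (7/2) ÷ (7/541) = 270.5000
κ_2(A)·‖δb‖/‖b‖ = 0.3403
solve Ax = b  →  x = [301.5401 -68.1394]
‖b‖₂ = 4.1231 and ‖x‖₂ = 309.1430
Δx = A⁻¹·δb where δb = 1/795·4.1231·d; ‖Δx‖ = 0.4008
relative error = 0.0013
tightness: 0.0013 against a bound of 0.3403 (unrounded ratio ≈ 0.0038)

0.0013
0.3403


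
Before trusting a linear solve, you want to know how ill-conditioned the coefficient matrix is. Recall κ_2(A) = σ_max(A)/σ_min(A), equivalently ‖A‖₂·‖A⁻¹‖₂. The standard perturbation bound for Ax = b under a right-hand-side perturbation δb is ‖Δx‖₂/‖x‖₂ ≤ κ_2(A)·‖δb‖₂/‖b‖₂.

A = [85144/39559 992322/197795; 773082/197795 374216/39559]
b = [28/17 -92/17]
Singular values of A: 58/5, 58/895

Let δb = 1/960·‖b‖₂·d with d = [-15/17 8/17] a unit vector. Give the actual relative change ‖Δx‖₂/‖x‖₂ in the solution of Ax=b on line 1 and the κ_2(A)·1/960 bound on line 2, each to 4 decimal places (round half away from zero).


σ_max = 58/5, σ_min = 58/895
condition number: (58/5) ÷ (58/895) = 179.0000
bound on ‖Δx‖/‖x‖: κ·ε = 179.0000·1/960 = 0.1865
solve Ax = b  →  x = [56.8435 -24.0584]
‖b‖₂ = 5.6569 and ‖x‖₂ = 61.7251
δb = ε·‖b‖·d = [-0.0052 0.0028]; solving A·Δx = δb gives ‖Δx‖ = 0.0909
relative error = 0.0015
tightness: 0.0015 against a bound of 0.1865 (unrounded ratio ≈ 0.0079)

0.0015
0.1865


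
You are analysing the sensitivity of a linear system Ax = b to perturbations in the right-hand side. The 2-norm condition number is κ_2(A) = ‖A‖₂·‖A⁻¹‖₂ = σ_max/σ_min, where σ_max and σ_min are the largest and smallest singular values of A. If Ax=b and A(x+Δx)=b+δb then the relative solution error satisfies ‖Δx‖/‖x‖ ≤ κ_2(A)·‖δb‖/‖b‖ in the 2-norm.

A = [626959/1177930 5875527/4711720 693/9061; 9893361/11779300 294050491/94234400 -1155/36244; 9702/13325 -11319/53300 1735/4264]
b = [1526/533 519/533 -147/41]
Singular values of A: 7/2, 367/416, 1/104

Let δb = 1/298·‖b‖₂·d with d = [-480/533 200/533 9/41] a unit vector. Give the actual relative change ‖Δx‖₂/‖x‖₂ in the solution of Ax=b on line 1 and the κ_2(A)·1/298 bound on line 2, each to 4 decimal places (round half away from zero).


from the listed singular values, σ₁ = 7/2, σ_n = 1/104
condition number: (7/2) ÷ (1/104) = 364.0000
bound on ‖Δx‖/‖x‖: κ·ε = 364.0000·1/298 = 1.2215
solve Ax = b  →  x = [138.2301 -39.7219 -276.8944]
2-norm of b is 4.6904; of x, 312.0191
re-solving with b+δb shifts x by Δx of norm 1.6369
dividing the unrounded norms, ‖Δx‖/‖x‖ = 0.0052
so the bound overstates the realised error by a factor of ≈ 232.8294 (computed from the unrounded values)

0.0052
1.2215


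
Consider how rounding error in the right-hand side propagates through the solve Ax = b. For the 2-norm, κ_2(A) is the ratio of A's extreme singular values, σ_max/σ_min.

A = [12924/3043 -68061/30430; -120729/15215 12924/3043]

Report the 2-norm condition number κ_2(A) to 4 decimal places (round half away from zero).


358.0000

M = AᵀA = [64883169/801025 -6920802/160205; -6920802/160205 73824489/3204100]. tr(M)=66671433/640820, det(M)=6765201/80102500
solving λ² − 66671433/640820·λ + 6765201/80102500 = 0 gives λ = 2601/25, 2601/3204100
σ_max=√(2601/25)=(51/5), σ_min=√(2601/3204100)=(51/1790) → κ = 358.0000


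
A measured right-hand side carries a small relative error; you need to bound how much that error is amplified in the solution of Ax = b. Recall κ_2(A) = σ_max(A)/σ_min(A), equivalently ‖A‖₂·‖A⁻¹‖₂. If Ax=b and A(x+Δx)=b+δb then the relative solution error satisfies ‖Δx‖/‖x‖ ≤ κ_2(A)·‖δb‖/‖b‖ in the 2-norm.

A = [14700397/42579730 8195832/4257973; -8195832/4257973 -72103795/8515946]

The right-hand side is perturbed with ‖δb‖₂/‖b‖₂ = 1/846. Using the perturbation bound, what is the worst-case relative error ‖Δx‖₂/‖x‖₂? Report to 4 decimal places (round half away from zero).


M = AᵀA = [4124490118489/1078544560900 914704026192/53927228045; 914704026192/53927228045 3252613862041/43141782436]. tr(M)=25413395797/320804450, det(M)=62742241/102657424
char-poly roots: 7921/100 and 198025/25664356
κ = σ_max/σ_min = (89/10)/(445/5066) = 101.3200
κ_2(A)·‖δb‖/‖b‖ = 0.1198

0.1198


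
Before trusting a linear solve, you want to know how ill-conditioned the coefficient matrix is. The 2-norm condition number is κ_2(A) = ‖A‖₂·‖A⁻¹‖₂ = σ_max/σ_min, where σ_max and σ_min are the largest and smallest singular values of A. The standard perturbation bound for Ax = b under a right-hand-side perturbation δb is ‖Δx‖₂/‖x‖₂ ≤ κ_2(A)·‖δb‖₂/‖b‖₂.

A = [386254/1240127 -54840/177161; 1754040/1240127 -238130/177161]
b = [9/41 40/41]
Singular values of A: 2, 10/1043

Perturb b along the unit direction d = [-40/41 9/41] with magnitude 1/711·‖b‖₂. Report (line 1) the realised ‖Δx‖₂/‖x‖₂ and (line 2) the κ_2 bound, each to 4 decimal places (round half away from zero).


0.2934
0.2934

largest singular value 2, smallest 10/1043
condition number: 2 ÷ (10/1043) = 208.6000
κ_2(A)·‖δb‖/‖b‖ = 0.2934
solve Ax = b  →  x = [0.3621 -0.3448]
‖b‖₂ = 1.0000 and ‖x‖₂ = 0.5000
δb = ε·‖b‖·d = [-0.0014 0.0003]; solving A·Δx = δb gives ‖Δx‖ = 0.1467
realised ‖Δx‖/‖x‖ = 0.2934
realised/bound = 1 exactly: the bound is attained for this b and d


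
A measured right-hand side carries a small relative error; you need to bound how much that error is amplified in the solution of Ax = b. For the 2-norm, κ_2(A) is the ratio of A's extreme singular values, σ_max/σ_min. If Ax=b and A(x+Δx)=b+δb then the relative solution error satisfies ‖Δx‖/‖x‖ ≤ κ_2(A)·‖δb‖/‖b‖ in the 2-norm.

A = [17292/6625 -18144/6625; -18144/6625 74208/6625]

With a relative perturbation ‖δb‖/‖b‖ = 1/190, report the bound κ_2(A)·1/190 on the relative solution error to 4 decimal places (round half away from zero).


form AᵀA = [5025744/351125 -13281408/351125; -13281408/351125 46688256/351125] with trace 413712/2809 and determinant 1327104/2809
solving λ² − 413712/2809·λ + 1327104/2809 = 0 gives λ = 144, 9216/2809
so κ_2 = √(144 / (9216/2809)) = 6.6250
worst-case relative error ≤ 6.6250 × 1/190 = 0.0349

0.0349


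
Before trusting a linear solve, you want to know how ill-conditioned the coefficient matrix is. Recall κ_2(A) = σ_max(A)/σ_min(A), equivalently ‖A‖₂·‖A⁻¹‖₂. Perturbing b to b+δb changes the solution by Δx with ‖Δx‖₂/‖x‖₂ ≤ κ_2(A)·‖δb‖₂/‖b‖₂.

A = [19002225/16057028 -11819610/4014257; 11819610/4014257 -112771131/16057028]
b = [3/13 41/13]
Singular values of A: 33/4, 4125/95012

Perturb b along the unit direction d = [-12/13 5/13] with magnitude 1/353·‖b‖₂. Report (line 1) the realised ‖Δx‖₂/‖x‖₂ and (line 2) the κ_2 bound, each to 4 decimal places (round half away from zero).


0.0090
0.5383

largest singular value 33/4, smallest 4125/95012
κ = σ_max/σ_min = (33/4)/(4125/95012) = 190.0240
bound on ‖Δx‖/‖x‖: κ·ε = 190.0240·1/353 = 0.5383
solve Ax = b  →  x = [21.4013 8.5233]
‖b‖ = 3.1623, ‖x‖ = 23.0361
δb = ε·‖b‖·d = [-0.0083 0.0034]; solving A·Δx = δb gives ‖Δx‖ = 0.2063
realised ‖Δx‖/‖x‖ = 0.0090
realised/bound (from unrounded values) ≈ 0.0166


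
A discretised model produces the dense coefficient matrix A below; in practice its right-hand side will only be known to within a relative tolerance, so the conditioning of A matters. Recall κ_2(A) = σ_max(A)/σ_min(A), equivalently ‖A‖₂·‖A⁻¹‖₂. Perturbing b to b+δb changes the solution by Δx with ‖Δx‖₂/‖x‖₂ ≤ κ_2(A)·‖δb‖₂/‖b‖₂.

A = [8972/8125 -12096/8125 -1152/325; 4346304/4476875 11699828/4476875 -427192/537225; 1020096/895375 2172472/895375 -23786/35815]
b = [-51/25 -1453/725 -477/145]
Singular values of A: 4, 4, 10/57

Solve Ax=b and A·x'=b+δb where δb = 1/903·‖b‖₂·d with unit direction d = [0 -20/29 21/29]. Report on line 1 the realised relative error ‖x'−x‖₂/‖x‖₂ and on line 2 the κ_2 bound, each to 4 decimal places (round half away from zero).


0.0047
0.0252

σ_max = 4, σ_min = 10/57
κ_2(A) = 4 / (10/57) = 22.8000
worst-case relative error ≤ 22.8000 × 1/903 = 0.0252
solve Ax = b  →  x = [-5.5380 0.8340 -1.5000]
2-norm of b is 4.3589; of x, 5.7978
Δx = A⁻¹·δb where δb = 1/903·4.3589·d; ‖Δx‖ = 0.0275
relative error = 0.0047
so the bound overstates the realised error by a factor of ≈ 5.3205 (computed from the unrounded values)
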